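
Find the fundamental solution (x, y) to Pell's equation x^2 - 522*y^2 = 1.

(x, y) = (19603, 858)

First expand sqrt(522) as a continued fraction. With x_i = (sqrt(522) + m_i)/d_i and (m_0, d_0) = (0, 1): a_0 = floor(sqrt(522)) = 22, since 22^2 = 484 <= 522 < 529 = 23^2.
Iterate m_{i+1} = d_i*a_i - m_i, d_{i+1} = (522 - m_{i+1}^2)/d_i, a_{i+1} = floor((a_0 + m_{i+1})/d_{i+1}):
  m_1 = 1*22 - 0 = 22, d_1 = (522 - 22^2)/1 = 38/1 = 38, a_1 = floor((22 + 22)/38) = 1.
  m_2 = 38*1 - 22 = 16, d_2 = (522 - 16^2)/38 = 266/38 = 7, a_2 = floor((22 + 16)/7) = 5.
  m_3 = 7*5 - 16 = 19, d_3 = (522 - 19^2)/7 = 161/7 = 23, a_3 = floor((22 + 19)/23) = 1.
  m_4 = 23*1 - 19 = 4, d_4 = (522 - 4^2)/23 = 506/23 = 22, a_4 = floor((22 + 4)/22) = 1.
  m_5 = 22*1 - 4 = 18, d_5 = (522 - 18^2)/22 = 198/22 = 9, a_5 = floor((22 + 18)/9) = 4.
  m_6 = 9*4 - 18 = 18, d_6 = (522 - 18^2)/9 = 198/9 = 22, a_6 = floor((22 + 18)/22) = 1.
  m_7 = 22*1 - 18 = 4, d_7 = (522 - 4^2)/22 = 506/22 = 23, a_7 = floor((22 + 4)/23) = 1.
  m_8 = 23*1 - 4 = 19, d_8 = (522 - 19^2)/23 = 161/23 = 7, a_8 = floor((22 + 19)/7) = 5.
  m_9 = 7*5 - 19 = 16, d_9 = (522 - 16^2)/7 = 266/7 = 38, a_9 = floor((22 + 16)/38) = 1.
  m_10 = 38*1 - 16 = 22, d_10 = (522 - 22^2)/38 = 38/38 = 1, a_10 = floor((22 + 22)/1) = 44.
  m_11 = 1*44 - 22 = 22, d_11 = (522 - 22^2)/1 = 38/1 = 38: (m_11, d_11) = (m_1, d_1) = (22, 38), so from here the quotients repeat a_1, ..., a_10; the period length is 10.
So sqrt(522) = [22; (1, 5, 1, 1, 4, 1, 1, 5, 1, 44)] with period length k = 10.
k is even, so the fundamental solution of x^2 - 522y^2 = 1 is (p_{k-1}, q_{k-1}) = (p_9, q_9); compute convergents through index 9.
Convergents (p_i = a_i*p_{i-1} + p_{i-2}, q_i = a_i*q_{i-1} + q_{i-2} with p_{-2}=0, p_{-1}=1, q_{-2}=1, q_{-1}=0):
  i=0: a_0=22, p_0 = 22*1 + 0 = 22, q_0 = 22*0 + 1 = 1.
  i=1: a_1=1, p_1 = 1*22 + 1 = 23, q_1 = 1*1 + 0 = 1.
  i=2: a_2=5, p_2 = 5*23 + 22 = 137, q_2 = 5*1 + 1 = 6.
  i=3: a_3=1, p_3 = 1*137 + 23 = 160, q_3 = 1*6 + 1 = 7.
  i=4: a_4=1, p_4 = 1*160 + 137 = 297, q_4 = 1*7 + 6 = 13.
  i=5: a_5=4, p_5 = 4*297 + 160 = 1348, q_5 = 4*13 + 7 = 59.
  i=6: a_6=1, p_6 = 1*1348 + 297 = 1645, q_6 = 1*59 + 13 = 72.
  i=7: a_7=1, p_7 = 1*1645 + 1348 = 2993, q_7 = 1*72 + 59 = 131.
  i=8: a_8=5, p_8 = 5*2993 + 1645 = 16610, q_8 = 5*131 + 72 = 727.
  i=9: a_9=1, p_9 = 1*16610 + 2993 = 19603, q_9 = 1*727 + 131 = 858.
Check: 19603^2 - 522*858^2 = 384277609 - 384277608 = 1, so (x, y) = (19603, 858) solves the equation, and by the theorem it is the least positive solution.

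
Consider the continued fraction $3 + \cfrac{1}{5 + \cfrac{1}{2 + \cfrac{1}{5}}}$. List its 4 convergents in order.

Using the convergent recurrence p_i = a_i*p_{i-1} + p_{i-2}, q_i = a_i*q_{i-1} + q_{i-2} with p_{-2}=0, p_{-1}=1, q_{-2}=1, q_{-1}=0:
  i=0: a_0=3, p_0 = 3*1 + 0 = 3, q_0 = 3*0 + 1 = 1.
  i=1: a_1=5, p_1 = 5*3 + 1 = 16, q_1 = 5*1 + 0 = 5.
  i=2: a_2=2, p_2 = 2*16 + 3 = 35, q_2 = 2*5 + 1 = 11.
  i=3: a_3=5, p_3 = 5*35 + 16 = 191, q_3 = 5*11 + 5 = 60.

3/1, 16/5, 35/11, 191/60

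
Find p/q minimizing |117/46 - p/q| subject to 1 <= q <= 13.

28/11

Expand x = 117/46 as a continued fraction with the Euclidean algorithm:
  117 = 2*46 + 25, so a_0 = 2.
  46 = 1*25 + 21, so a_1 = 1.
  25 = 1*21 + 4, so a_2 = 1.
  21 = 5*4 + 1, so a_3 = 5.
  4 = 4*1 + 0, so a_4 = 4.
so x = [2; 1, 1, 5, 4].
Convergents (p_i = a_i*p_{i-1} + p_{i-2}, q_i = a_i*q_{i-1} + q_{i-2} with p_{-2}=0, p_{-1}=1, q_{-2}=1, q_{-1}=0), until the denominator exceeds 13:
  i=0: a_0=2, p_0 = 2*1 + 0 = 2, q_0 = 2*0 + 1 = 1.
  i=1: a_1=1, p_1 = 1*2 + 1 = 3, q_1 = 1*1 + 0 = 1.
  i=2: a_2=1, p_2 = 1*3 + 2 = 5, q_2 = 1*1 + 1 = 2.
  i=3: a_3=5, p_3 = 5*5 + 3 = 28, q_3 = 5*2 + 1 = 11.
  i=4: a_4=4, p_4 = 4*28 + 5 = 117, q_4 = 4*11 + 2 = 46.
q_4 = 46 > 13, so the last convergent with denominator <= 13 is p_3/q_3 = 28/11.
The closest fraction with denominator <= 13 is either p_3/q_3 or the intermediate fraction (k*p_3 + p_2)/(k*q_3 + q_2) with the largest k >= 1 whose denominator stays <= 13; these approach x as k grows, and every other convergent or intermediate fraction in range is farther away.
Largest k: floor((13 - q_2)/q_3) = floor((13 - 2)/11) = 1.
That gives (1*28 + 5)/(1*11 + 2) = 33/13.
Compare the errors: |x - 28/11| = |117*11 - 28*46|/(46*11) = 1/506, and |x - 33/13| = |117*13 - 33*46|/(46*13) = 3/598.
Cross-multiplying, 1*598 = 598 < 1518 = 3*506, so 1/506 is smaller: the convergent 28/11 is closer to x than 33/13.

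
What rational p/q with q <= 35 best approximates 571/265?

Expand x = 571/265 as a continued fraction with the Euclidean algorithm:
  571 = 2*265 + 41, so a_0 = 2.
  265 = 6*41 + 19, so a_1 = 6.
  41 = 2*19 + 3, so a_2 = 2.
  19 = 6*3 + 1, so a_3 = 6.
  3 = 3*1 + 0, so a_4 = 3.
so x = [2; 6, 2, 6, 3].
Convergents (p_i = a_i*p_{i-1} + p_{i-2}, q_i = a_i*q_{i-1} + q_{i-2} with p_{-2}=0, p_{-1}=1, q_{-2}=1, q_{-1}=0), until the denominator exceeds 35:
  i=0: a_0=2, p_0 = 2*1 + 0 = 2, q_0 = 2*0 + 1 = 1.
  i=1: a_1=6, p_1 = 6*2 + 1 = 13, q_1 = 6*1 + 0 = 6.
  i=2: a_2=2, p_2 = 2*13 + 2 = 28, q_2 = 2*6 + 1 = 13.
  i=3: a_3=6, p_3 = 6*28 + 13 = 181, q_3 = 6*13 + 6 = 84.
q_3 = 84 > 35, so the last convergent with denominator <= 35 is p_2/q_2 = 28/13.
The closest fraction with denominator <= 35 is either p_2/q_2 or the intermediate fraction (k*p_2 + p_1)/(k*q_2 + q_1) with the largest k >= 1 whose denominator stays <= 35; these approach x as k grows, and every other convergent or intermediate fraction in range is farther away.
Largest k: floor((35 - q_1)/q_2) = floor((35 - 6)/13) = 2.
That gives (2*28 + 13)/(2*13 + 6) = 69/32.
Compare the errors: |x - 28/13| = |571*13 - 28*265|/(265*13) = 3/3445, and |x - 69/32| = |571*32 - 69*265|/(265*32) = 13/8480.
Cross-multiplying, 3*8480 = 25440 < 44785 = 13*3445, so 3/3445 is smaller: the convergent 28/13 is closer to x than 69/32.

28/13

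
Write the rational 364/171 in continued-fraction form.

Run the Euclidean algorithm on 364 and 171; the successive quotients are the partial quotients a_0, a_1, ... (each step inverts the fractional part left over by the previous one):
  364 = 2*171 + 22, so a_0 = 2.
  171 = 7*22 + 17, so a_1 = 7.
  22 = 1*17 + 5, so a_2 = 1.
  17 = 3*5 + 2, so a_3 = 3.
  5 = 2*2 + 1, so a_4 = 2.
  2 = 2*1 + 0, so a_5 = 2.
The remainder reaches 0 after 6 divisions, so the expansion has 6 partial quotients, read off in order.

[2; 7, 1, 3, 2, 2]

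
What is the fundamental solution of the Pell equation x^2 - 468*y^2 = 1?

(x, y) = (649, 30)

First expand sqrt(468) as a continued fraction. With x_i = (sqrt(468) + m_i)/d_i and (m_0, d_0) = (0, 1): a_0 = floor(sqrt(468)) = 21, since 21^2 = 441 <= 468 < 484 = 22^2.
Iterate m_{i+1} = d_i*a_i - m_i, d_{i+1} = (468 - m_{i+1}^2)/d_i, a_{i+1} = floor((a_0 + m_{i+1})/d_{i+1}):
  m_1 = 1*21 - 0 = 21, d_1 = (468 - 21^2)/1 = 27/1 = 27, a_1 = floor((21 + 21)/27) = 1.
  m_2 = 27*1 - 21 = 6, d_2 = (468 - 6^2)/27 = 432/27 = 16, a_2 = floor((21 + 6)/16) = 1.
  m_3 = 16*1 - 6 = 10, d_3 = (468 - 10^2)/16 = 368/16 = 23, a_3 = floor((21 + 10)/23) = 1.
  m_4 = 23*1 - 10 = 13, d_4 = (468 - 13^2)/23 = 299/23 = 13, a_4 = floor((21 + 13)/13) = 2.
  m_5 = 13*2 - 13 = 13, d_5 = (468 - 13^2)/13 = 299/13 = 23, a_5 = floor((21 + 13)/23) = 1.
  m_6 = 23*1 - 13 = 10, d_6 = (468 - 10^2)/23 = 368/23 = 16, a_6 = floor((21 + 10)/16) = 1.
  m_7 = 16*1 - 10 = 6, d_7 = (468 - 6^2)/16 = 432/16 = 27, a_7 = floor((21 + 6)/27) = 1.
  m_8 = 27*1 - 6 = 21, d_8 = (468 - 21^2)/27 = 27/27 = 1, a_8 = floor((21 + 21)/1) = 42.
  m_9 = 1*42 - 21 = 21, d_9 = (468 - 21^2)/1 = 27/1 = 27: (m_9, d_9) = (m_1, d_1) = (21, 27), so from here the quotients repeat a_1, ..., a_8; the period length is 8.
So sqrt(468) = [21; (1, 1, 1, 2, 1, 1, 1, 42)] with period length k = 8.
k is even, so the fundamental solution of x^2 - 468y^2 = 1 is (p_{k-1}, q_{k-1}) = (p_7, q_7); compute convergents through index 7.
Convergents (p_i = a_i*p_{i-1} + p_{i-2}, q_i = a_i*q_{i-1} + q_{i-2} with p_{-2}=0, p_{-1}=1, q_{-2}=1, q_{-1}=0):
  i=0: a_0=21, p_0 = 21*1 + 0 = 21, q_0 = 21*0 + 1 = 1.
  i=1: a_1=1, p_1 = 1*21 + 1 = 22, q_1 = 1*1 + 0 = 1.
  i=2: a_2=1, p_2 = 1*22 + 21 = 43, q_2 = 1*1 + 1 = 2.
  i=3: a_3=1, p_3 = 1*43 + 22 = 65, q_3 = 1*2 + 1 = 3.
  i=4: a_4=2, p_4 = 2*65 + 43 = 173, q_4 = 2*3 + 2 = 8.
  i=5: a_5=1, p_5 = 1*173 + 65 = 238, q_5 = 1*8 + 3 = 11.
  i=6: a_6=1, p_6 = 1*238 + 173 = 411, q_6 = 1*11 + 8 = 19.
  i=7: a_7=1, p_7 = 1*411 + 238 = 649, q_7 = 1*19 + 11 = 30.
Check: 649^2 - 468*30^2 = 421201 - 421200 = 1, so (x, y) = (649, 30) solves the equation, and by the theorem it is the least positive solution.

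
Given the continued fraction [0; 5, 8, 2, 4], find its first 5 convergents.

Using the convergent recurrence p_i = a_i*p_{i-1} + p_{i-2}, q_i = a_i*q_{i-1} + q_{i-2} with p_{-2}=0, p_{-1}=1, q_{-2}=1, q_{-1}=0:
  i=0: a_0=0, p_0 = 0*1 + 0 = 0, q_0 = 0*0 + 1 = 1.
  i=1: a_1=5, p_1 = 5*0 + 1 = 1, q_1 = 5*1 + 0 = 5.
  i=2: a_2=8, p_2 = 8*1 + 0 = 8, q_2 = 8*5 + 1 = 41.
  i=3: a_3=2, p_3 = 2*8 + 1 = 17, q_3 = 2*41 + 5 = 87.
  i=4: a_4=4, p_4 = 4*17 + 8 = 76, q_4 = 4*87 + 41 = 389.

0/1, 1/5, 8/41, 17/87, 76/389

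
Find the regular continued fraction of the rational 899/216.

Run the Euclidean algorithm on 899 and 216; the successive quotients are the partial quotients a_0, a_1, ... (each step inverts the fractional part left over by the previous one):
  899 = 4*216 + 35, so a_0 = 4.
  216 = 6*35 + 6, so a_1 = 6.
  35 = 5*6 + 5, so a_2 = 5.
  6 = 1*5 + 1, so a_3 = 1.
  5 = 5*1 + 0, so a_4 = 5.
The remainder reaches 0 after 5 divisions, so the expansion has 5 partial quotients, read off in order.

[4; 6, 5, 1, 5]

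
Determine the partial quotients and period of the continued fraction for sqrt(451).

[21; (4, 4, 2, 8, 21, 8, 2, 4, 4, 42)]

Write x_i = (sqrt(451) + m_i)/d_i with (m_0, d_0) = (0, 1). a_0 = floor(sqrt(451)) = 21, since 21^2 = 441 <= 451 < 484 = 22^2.
Iterate m_{i+1} = d_i*a_i - m_i, d_{i+1} = (451 - m_{i+1}^2)/d_i, a_{i+1} = floor((a_0 + m_{i+1})/d_{i+1}):
  m_1 = 1*21 - 0 = 21, d_1 = (451 - 21^2)/1 = 10/1 = 10, a_1 = floor((21 + 21)/10) = 4.
  m_2 = 10*4 - 21 = 19, d_2 = (451 - 19^2)/10 = 90/10 = 9, a_2 = floor((21 + 19)/9) = 4.
  m_3 = 9*4 - 19 = 17, d_3 = (451 - 17^2)/9 = 162/9 = 18, a_3 = floor((21 + 17)/18) = 2.
  m_4 = 18*2 - 17 = 19, d_4 = (451 - 19^2)/18 = 90/18 = 5, a_4 = floor((21 + 19)/5) = 8.
  m_5 = 5*8 - 19 = 21, d_5 = (451 - 21^2)/5 = 10/5 = 2, a_5 = floor((21 + 21)/2) = 21.
  m_6 = 2*21 - 21 = 21, d_6 = (451 - 21^2)/2 = 10/2 = 5, a_6 = floor((21 + 21)/5) = 8.
  m_7 = 5*8 - 21 = 19, d_7 = (451 - 19^2)/5 = 90/5 = 18, a_7 = floor((21 + 19)/18) = 2.
  m_8 = 18*2 - 19 = 17, d_8 = (451 - 17^2)/18 = 162/18 = 9, a_8 = floor((21 + 17)/9) = 4.
  m_9 = 9*4 - 17 = 19, d_9 = (451 - 19^2)/9 = 90/9 = 10, a_9 = floor((21 + 19)/10) = 4.
  m_10 = 10*4 - 19 = 21, d_10 = (451 - 21^2)/10 = 10/10 = 1, a_10 = floor((21 + 21)/1) = 42.
  m_11 = 1*42 - 21 = 21, d_11 = (451 - 21^2)/1 = 10/1 = 10: (m_11, d_11) = (m_1, d_1) = (21, 10), so from here the quotients repeat a_1, ..., a_10; the period length is 10.
Hence the expansion of sqrt(451) is a_0 = 21 followed by the repeating block 4, 4, 2, 8, 21, 8, 2, 4, 4, 42 (period 10).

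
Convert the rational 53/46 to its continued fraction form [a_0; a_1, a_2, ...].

[1; 6, 1, 1, 3]

Run the Euclidean algorithm on 53 and 46; the successive quotients are the partial quotients a_0, a_1, ... (each step inverts the fractional part left over by the previous one):
  53 = 1*46 + 7, so a_0 = 1.
  46 = 6*7 + 4, so a_1 = 6.
  7 = 1*4 + 3, so a_2 = 1.
  4 = 1*3 + 1, so a_3 = 1.
  3 = 3*1 + 0, so a_4 = 3.
The remainder reaches 0 after 5 divisions, so the expansion has 5 partial quotients, read off in order.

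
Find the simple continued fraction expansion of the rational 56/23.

Run the Euclidean algorithm on 56 and 23; the successive quotients are the partial quotients a_0, a_1, ... (each step inverts the fractional part left over by the previous one):
  56 = 2*23 + 10, so a_0 = 2.
  23 = 2*10 + 3, so a_1 = 2.
  10 = 3*3 + 1, so a_2 = 3.
  3 = 3*1 + 0, so a_3 = 3.
The remainder reaches 0 after 4 divisions, so the expansion has 4 partial quotients, read off in order.

[2; 2, 3, 3]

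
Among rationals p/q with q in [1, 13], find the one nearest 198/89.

20/9

Expand x = 198/89 as a continued fraction with the Euclidean algorithm:
  198 = 2*89 + 20, so a_0 = 2.
  89 = 4*20 + 9, so a_1 = 4.
  20 = 2*9 + 2, so a_2 = 2.
  9 = 4*2 + 1, so a_3 = 4.
  2 = 2*1 + 0, so a_4 = 2.
so x = [2; 4, 2, 4, 2].
Convergents (p_i = a_i*p_{i-1} + p_{i-2}, q_i = a_i*q_{i-1} + q_{i-2} with p_{-2}=0, p_{-1}=1, q_{-2}=1, q_{-1}=0), until the denominator exceeds 13:
  i=0: a_0=2, p_0 = 2*1 + 0 = 2, q_0 = 2*0 + 1 = 1.
  i=1: a_1=4, p_1 = 4*2 + 1 = 9, q_1 = 4*1 + 0 = 4.
  i=2: a_2=2, p_2 = 2*9 + 2 = 20, q_2 = 2*4 + 1 = 9.
  i=3: a_3=4, p_3 = 4*20 + 9 = 89, q_3 = 4*9 + 4 = 40.
q_3 = 40 > 13, so the last convergent with denominator <= 13 is p_2/q_2 = 20/9.
The closest fraction with denominator <= 13 is either p_2/q_2 or the intermediate fraction (k*p_2 + p_1)/(k*q_2 + q_1) with the largest k >= 1 whose denominator stays <= 13; these approach x as k grows, and every other convergent or intermediate fraction in range is farther away.
Largest k: floor((13 - q_1)/q_2) = floor((13 - 4)/9) = 1.
That gives (1*20 + 9)/(1*9 + 4) = 29/13.
Compare the errors: |x - 20/9| = |198*9 - 20*89|/(89*9) = 2/801, and |x - 29/13| = |198*13 - 29*89|/(89*13) = 7/1157.
Cross-multiplying, 2*1157 = 2314 < 5607 = 7*801, so 2/801 is smaller: the convergent 20/9 is closer to x than 29/13.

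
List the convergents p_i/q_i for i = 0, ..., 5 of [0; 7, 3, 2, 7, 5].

Using the convergent recurrence p_i = a_i*p_{i-1} + p_{i-2}, q_i = a_i*q_{i-1} + q_{i-2} with p_{-2}=0, p_{-1}=1, q_{-2}=1, q_{-1}=0:
  i=0: a_0=0, p_0 = 0*1 + 0 = 0, q_0 = 0*0 + 1 = 1.
  i=1: a_1=7, p_1 = 7*0 + 1 = 1, q_1 = 7*1 + 0 = 7.
  i=2: a_2=3, p_2 = 3*1 + 0 = 3, q_2 = 3*7 + 1 = 22.
  i=3: a_3=2, p_3 = 2*3 + 1 = 7, q_3 = 2*22 + 7 = 51.
  i=4: a_4=7, p_4 = 7*7 + 3 = 52, q_4 = 7*51 + 22 = 379.
  i=5: a_5=5, p_5 = 5*52 + 7 = 267, q_5 = 5*379 + 51 = 1946.

0/1, 1/7, 3/22, 7/51, 52/379, 267/1946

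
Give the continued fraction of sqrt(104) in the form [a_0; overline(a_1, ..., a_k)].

Write x_i = (sqrt(104) + m_i)/d_i with (m_0, d_0) = (0, 1). a_0 = floor(sqrt(104)) = 10, since 10^2 = 100 <= 104 < 121 = 11^2.
Iterate m_{i+1} = d_i*a_i - m_i, d_{i+1} = (104 - m_{i+1}^2)/d_i, a_{i+1} = floor((a_0 + m_{i+1})/d_{i+1}):
  m_1 = 1*10 - 0 = 10, d_1 = (104 - 10^2)/1 = 4/1 = 4, a_1 = floor((10 + 10)/4) = 5.
  m_2 = 4*5 - 10 = 10, d_2 = (104 - 10^2)/4 = 4/4 = 1, a_2 = floor((10 + 10)/1) = 20.
  m_3 = 1*20 - 10 = 10, d_3 = (104 - 10^2)/1 = 4/1 = 4: (m_3, d_3) = (m_1, d_1) = (10, 4), so from here the quotients repeat a_1, a_2; the period length is 2.
Hence the expansion of sqrt(104) is a_0 = 10 followed by the repeating block 5, 20 (period 2).

[10; overline(5, 20)]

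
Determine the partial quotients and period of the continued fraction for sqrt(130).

Write x_i = (sqrt(130) + m_i)/d_i with (m_0, d_0) = (0, 1). a_0 = floor(sqrt(130)) = 11, since 11^2 = 121 <= 130 < 144 = 12^2.
Iterate m_{i+1} = d_i*a_i - m_i, d_{i+1} = (130 - m_{i+1}^2)/d_i, a_{i+1} = floor((a_0 + m_{i+1})/d_{i+1}):
  m_1 = 1*11 - 0 = 11, d_1 = (130 - 11^2)/1 = 9/1 = 9, a_1 = floor((11 + 11)/9) = 2.
  m_2 = 9*2 - 11 = 7, d_2 = (130 - 7^2)/9 = 81/9 = 9, a_2 = floor((11 + 7)/9) = 2.
  m_3 = 9*2 - 7 = 11, d_3 = (130 - 11^2)/9 = 9/9 = 1, a_3 = floor((11 + 11)/1) = 22.
  m_4 = 1*22 - 11 = 11, d_4 = (130 - 11^2)/1 = 9/1 = 9: (m_4, d_4) = (m_1, d_1) = (11, 9), so from here the quotients repeat a_1, ..., a_3; the period length is 3.
Hence the expansion of sqrt(130) is a_0 = 11 followed by the repeating block 2, 2, 22 (period 3).

[11; (2, 2, 22)]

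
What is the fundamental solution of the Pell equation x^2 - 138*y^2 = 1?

First expand sqrt(138) as a continued fraction. With x_i = (sqrt(138) + m_i)/d_i and (m_0, d_0) = (0, 1): a_0 = floor(sqrt(138)) = 11, since 11^2 = 121 <= 138 < 144 = 12^2.
Iterate m_{i+1} = d_i*a_i - m_i, d_{i+1} = (138 - m_{i+1}^2)/d_i, a_{i+1} = floor((a_0 + m_{i+1})/d_{i+1}):
  m_1 = 1*11 - 0 = 11, d_1 = (138 - 11^2)/1 = 17/1 = 17, a_1 = floor((11 + 11)/17) = 1.
  m_2 = 17*1 - 11 = 6, d_2 = (138 - 6^2)/17 = 102/17 = 6, a_2 = floor((11 + 6)/6) = 2.
  m_3 = 6*2 - 6 = 6, d_3 = (138 - 6^2)/6 = 102/6 = 17, a_3 = floor((11 + 6)/17) = 1.
  m_4 = 17*1 - 6 = 11, d_4 = (138 - 11^2)/17 = 17/17 = 1, a_4 = floor((11 + 11)/1) = 22.
  m_5 = 1*22 - 11 = 11, d_5 = (138 - 11^2)/1 = 17/1 = 17: (m_5, d_5) = (m_1, d_1) = (11, 17), so from here the quotients repeat a_1, ..., a_4; the period length is 4.
So sqrt(138) = [11; (1, 2, 1, 22)] with period length k = 4.
k is even, so the fundamental solution of x^2 - 138y^2 = 1 is (p_{k-1}, q_{k-1}) = (p_3, q_3); compute convergents through index 3.
Convergents (p_i = a_i*p_{i-1} + p_{i-2}, q_i = a_i*q_{i-1} + q_{i-2} with p_{-2}=0, p_{-1}=1, q_{-2}=1, q_{-1}=0):
  i=0: a_0=11, p_0 = 11*1 + 0 = 11, q_0 = 11*0 + 1 = 1.
  i=1: a_1=1, p_1 = 1*11 + 1 = 12, q_1 = 1*1 + 0 = 1.
  i=2: a_2=2, p_2 = 2*12 + 11 = 35, q_2 = 2*1 + 1 = 3.
  i=3: a_3=1, p_3 = 1*35 + 12 = 47, q_3 = 1*3 + 1 = 4.
Check: 47^2 - 138*4^2 = 2209 - 2208 = 1, so (x, y) = (47, 4) solves the equation, and by the theorem it is the least positive solution.

(x, y) = (47, 4)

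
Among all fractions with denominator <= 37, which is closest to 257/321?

4/5

Expand x = 257/321 as a continued fraction with the Euclidean algorithm:
  257 = 0*321 + 257, so a_0 = 0.
  321 = 1*257 + 64, so a_1 = 1.
  257 = 4*64 + 1, so a_2 = 4.
  64 = 64*1 + 0, so a_3 = 64.
so x = [0; 1, 4, 64].
Convergents (p_i = a_i*p_{i-1} + p_{i-2}, q_i = a_i*q_{i-1} + q_{i-2} with p_{-2}=0, p_{-1}=1, q_{-2}=1, q_{-1}=0), until the denominator exceeds 37:
  i=0: a_0=0, p_0 = 0*1 + 0 = 0, q_0 = 0*0 + 1 = 1.
  i=1: a_1=1, p_1 = 1*0 + 1 = 1, q_1 = 1*1 + 0 = 1.
  i=2: a_2=4, p_2 = 4*1 + 0 = 4, q_2 = 4*1 + 1 = 5.
  i=3: a_3=64, p_3 = 64*4 + 1 = 257, q_3 = 64*5 + 1 = 321.
q_3 = 321 > 37, so the last convergent with denominator <= 37 is p_2/q_2 = 4/5.
The closest fraction with denominator <= 37 is either p_2/q_2 or the intermediate fraction (k*p_2 + p_1)/(k*q_2 + q_1) with the largest k >= 1 whose denominator stays <= 37; these approach x as k grows, and every other convergent or intermediate fraction in range is farther away.
Largest k: floor((37 - q_1)/q_2) = floor((37 - 1)/5) = 7.
That gives (7*4 + 1)/(7*5 + 1) = 29/36.
Compare the errors: |x - 4/5| = |257*5 - 4*321|/(321*5) = 1/1605, and |x - 29/36| = |257*36 - 29*321|/(321*36) = 57/11556.
Cross-multiplying, 1*11556 = 11556 < 91485 = 57*1605, so 1/1605 is smaller: the convergent 4/5 is closer to x than 29/36.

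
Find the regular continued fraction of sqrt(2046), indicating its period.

Write x_i = (sqrt(2046) + m_i)/d_i with (m_0, d_0) = (0, 1). a_0 = floor(sqrt(2046)) = 45, since 45^2 = 2025 <= 2046 < 2116 = 46^2.
Iterate m_{i+1} = d_i*a_i - m_i, d_{i+1} = (2046 - m_{i+1}^2)/d_i, a_{i+1} = floor((a_0 + m_{i+1})/d_{i+1}):
  m_1 = 1*45 - 0 = 45, d_1 = (2046 - 45^2)/1 = 21/1 = 21, a_1 = floor((45 + 45)/21) = 4.
  m_2 = 21*4 - 45 = 39, d_2 = (2046 - 39^2)/21 = 525/21 = 25, a_2 = floor((45 + 39)/25) = 3.
  m_3 = 25*3 - 39 = 36, d_3 = (2046 - 36^2)/25 = 750/25 = 30, a_3 = floor((45 + 36)/30) = 2.
  m_4 = 30*2 - 36 = 24, d_4 = (2046 - 24^2)/30 = 1470/30 = 49, a_4 = floor((45 + 24)/49) = 1.
  m_5 = 49*1 - 24 = 25, d_5 = (2046 - 25^2)/49 = 1421/49 = 29, a_5 = floor((45 + 25)/29) = 2.
  m_6 = 29*2 - 25 = 33, d_6 = (2046 - 33^2)/29 = 957/29 = 33, a_6 = floor((45 + 33)/33) = 2.
  m_7 = 33*2 - 33 = 33, d_7 = (2046 - 33^2)/33 = 957/33 = 29, a_7 = floor((45 + 33)/29) = 2.
  m_8 = 29*2 - 33 = 25, d_8 = (2046 - 25^2)/29 = 1421/29 = 49, a_8 = floor((45 + 25)/49) = 1.
  m_9 = 49*1 - 25 = 24, d_9 = (2046 - 24^2)/49 = 1470/49 = 30, a_9 = floor((45 + 24)/30) = 2.
  m_10 = 30*2 - 24 = 36, d_10 = (2046 - 36^2)/30 = 750/30 = 25, a_10 = floor((45 + 36)/25) = 3.
  m_11 = 25*3 - 36 = 39, d_11 = (2046 - 39^2)/25 = 525/25 = 21, a_11 = floor((45 + 39)/21) = 4.
  m_12 = 21*4 - 39 = 45, d_12 = (2046 - 45^2)/21 = 21/21 = 1, a_12 = floor((45 + 45)/1) = 90.
  m_13 = 1*90 - 45 = 45, d_13 = (2046 - 45^2)/1 = 21/1 = 21: (m_13, d_13) = (m_1, d_1) = (45, 21), so from here the quotients repeat a_1, ..., a_12; the period length is 12.
Hence the expansion of sqrt(2046) is a_0 = 45 followed by the repeating block 4, 3, 2, 1, 2, 2, 2, 1, 2, 3, 4, 90 (period 12).

[45; (4, 3, 2, 1, 2, 2, 2, 1, 2, 3, 4, 90)]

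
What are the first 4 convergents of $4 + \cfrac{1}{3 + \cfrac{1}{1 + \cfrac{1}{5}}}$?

4/1, 13/3, 17/4, 98/23

Using the convergent recurrence p_i = a_i*p_{i-1} + p_{i-2}, q_i = a_i*q_{i-1} + q_{i-2} with p_{-2}=0, p_{-1}=1, q_{-2}=1, q_{-1}=0:
  i=0: a_0=4, p_0 = 4*1 + 0 = 4, q_0 = 4*0 + 1 = 1.
  i=1: a_1=3, p_1 = 3*4 + 1 = 13, q_1 = 3*1 + 0 = 3.
  i=2: a_2=1, p_2 = 1*13 + 4 = 17, q_2 = 1*3 + 1 = 4.
  i=3: a_3=5, p_3 = 5*17 + 13 = 98, q_3 = 5*4 + 3 = 23.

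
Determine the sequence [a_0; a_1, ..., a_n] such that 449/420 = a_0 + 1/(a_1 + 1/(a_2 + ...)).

[1; 14, 2, 14]

Run the Euclidean algorithm on 449 and 420; the successive quotients are the partial quotients a_0, a_1, ... (each step inverts the fractional part left over by the previous one):
  449 = 1*420 + 29, so a_0 = 1.
  420 = 14*29 + 14, so a_1 = 14.
  29 = 2*14 + 1, so a_2 = 2.
  14 = 14*1 + 0, so a_3 = 14.
The remainder reaches 0 after 4 divisions, so the expansion has 4 partial quotients, read off in order.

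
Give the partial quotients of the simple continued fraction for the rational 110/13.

Run the Euclidean algorithm on 110 and 13; the successive quotients are the partial quotients a_0, a_1, ... (each step inverts the fractional part left over by the previous one):
  110 = 8*13 + 6, so a_0 = 8.
  13 = 2*6 + 1, so a_1 = 2.
  6 = 6*1 + 0, so a_2 = 6.
The remainder reaches 0 after 3 divisions, so the expansion has 3 partial quotients, read off in order.

[8; 2, 6]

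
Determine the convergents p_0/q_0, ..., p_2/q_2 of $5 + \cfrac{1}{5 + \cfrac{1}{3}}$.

5/1, 26/5, 83/16

Using the convergent recurrence p_i = a_i*p_{i-1} + p_{i-2}, q_i = a_i*q_{i-1} + q_{i-2} with p_{-2}=0, p_{-1}=1, q_{-2}=1, q_{-1}=0:
  i=0: a_0=5, p_0 = 5*1 + 0 = 5, q_0 = 5*0 + 1 = 1.
  i=1: a_1=5, p_1 = 5*5 + 1 = 26, q_1 = 5*1 + 0 = 5.
  i=2: a_2=3, p_2 = 3*26 + 5 = 83, q_2 = 3*5 + 1 = 16.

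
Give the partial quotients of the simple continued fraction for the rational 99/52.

[1; 1, 9, 2, 2]

Run the Euclidean algorithm on 99 and 52; the successive quotients are the partial quotients a_0, a_1, ... (each step inverts the fractional part left over by the previous one):
  99 = 1*52 + 47, so a_0 = 1.
  52 = 1*47 + 5, so a_1 = 1.
  47 = 9*5 + 2, so a_2 = 9.
  5 = 2*2 + 1, so a_3 = 2.
  2 = 2*1 + 0, so a_4 = 2.
The remainder reaches 0 after 5 divisions, so the expansion has 5 partial quotients, read off in order.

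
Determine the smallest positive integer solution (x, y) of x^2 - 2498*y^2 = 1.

(x, y) = (2499, 50)

First expand sqrt(2498) as a continued fraction. With x_i = (sqrt(2498) + m_i)/d_i and (m_0, d_0) = (0, 1): a_0 = floor(sqrt(2498)) = 49, since 49^2 = 2401 <= 2498 < 2500 = 50^2.
Iterate m_{i+1} = d_i*a_i - m_i, d_{i+1} = (2498 - m_{i+1}^2)/d_i, a_{i+1} = floor((a_0 + m_{i+1})/d_{i+1}):
  m_1 = 1*49 - 0 = 49, d_1 = (2498 - 49^2)/1 = 97/1 = 97, a_1 = floor((49 + 49)/97) = 1.
  m_2 = 97*1 - 49 = 48, d_2 = (2498 - 48^2)/97 = 194/97 = 2, a_2 = floor((49 + 48)/2) = 48.
  m_3 = 2*48 - 48 = 48, d_3 = (2498 - 48^2)/2 = 194/2 = 97, a_3 = floor((49 + 48)/97) = 1.
  m_4 = 97*1 - 48 = 49, d_4 = (2498 - 49^2)/97 = 97/97 = 1, a_4 = floor((49 + 49)/1) = 98.
  m_5 = 1*98 - 49 = 49, d_5 = (2498 - 49^2)/1 = 97/1 = 97: (m_5, d_5) = (m_1, d_1) = (49, 97), so from here the quotients repeat a_1, ..., a_4; the period length is 4.
So sqrt(2498) = [49; (1, 48, 1, 98)] with period length k = 4.
k is even, so the fundamental solution of x^2 - 2498y^2 = 1 is (p_{k-1}, q_{k-1}) = (p_3, q_3); compute convergents through index 3.
Convergents (p_i = a_i*p_{i-1} + p_{i-2}, q_i = a_i*q_{i-1} + q_{i-2} with p_{-2}=0, p_{-1}=1, q_{-2}=1, q_{-1}=0):
  i=0: a_0=49, p_0 = 49*1 + 0 = 49, q_0 = 49*0 + 1 = 1.
  i=1: a_1=1, p_1 = 1*49 + 1 = 50, q_1 = 1*1 + 0 = 1.
  i=2: a_2=48, p_2 = 48*50 + 49 = 2449, q_2 = 48*1 + 1 = 49.
  i=3: a_3=1, p_3 = 1*2449 + 50 = 2499, q_3 = 1*49 + 1 = 50.
Check: 2499^2 - 2498*50^2 = 6245001 - 6245000 = 1, so (x, y) = (2499, 50) solves the equation, and by the theorem it is the least positive solution.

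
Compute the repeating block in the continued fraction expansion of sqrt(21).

[4; (1, 1, 2, 1, 1, 8)]

Write x_i = (sqrt(21) + m_i)/d_i with (m_0, d_0) = (0, 1). a_0 = floor(sqrt(21)) = 4, since 4^2 = 16 <= 21 < 25 = 5^2.
Iterate m_{i+1} = d_i*a_i - m_i, d_{i+1} = (21 - m_{i+1}^2)/d_i, a_{i+1} = floor((a_0 + m_{i+1})/d_{i+1}):
  m_1 = 1*4 - 0 = 4, d_1 = (21 - 4^2)/1 = 5/1 = 5, a_1 = floor((4 + 4)/5) = 1.
  m_2 = 5*1 - 4 = 1, d_2 = (21 - 1^2)/5 = 20/5 = 4, a_2 = floor((4 + 1)/4) = 1.
  m_3 = 4*1 - 1 = 3, d_3 = (21 - 3^2)/4 = 12/4 = 3, a_3 = floor((4 + 3)/3) = 2.
  m_4 = 3*2 - 3 = 3, d_4 = (21 - 3^2)/3 = 12/3 = 4, a_4 = floor((4 + 3)/4) = 1.
  m_5 = 4*1 - 3 = 1, d_5 = (21 - 1^2)/4 = 20/4 = 5, a_5 = floor((4 + 1)/5) = 1.
  m_6 = 5*1 - 1 = 4, d_6 = (21 - 4^2)/5 = 5/5 = 1, a_6 = floor((4 + 4)/1) = 8.
  m_7 = 1*8 - 4 = 4, d_7 = (21 - 4^2)/1 = 5/1 = 5: (m_7, d_7) = (m_1, d_1) = (4, 5), so from here the quotients repeat a_1, ..., a_6; the period length is 6.
Hence the expansion of sqrt(21) is a_0 = 4 followed by the repeating block 1, 1, 2, 1, 1, 8 (period 6).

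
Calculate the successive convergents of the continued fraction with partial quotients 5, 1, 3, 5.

Using the convergent recurrence p_i = a_i*p_{i-1} + p_{i-2}, q_i = a_i*q_{i-1} + q_{i-2} with p_{-2}=0, p_{-1}=1, q_{-2}=1, q_{-1}=0:
  i=0: a_0=5, p_0 = 5*1 + 0 = 5, q_0 = 5*0 + 1 = 1.
  i=1: a_1=1, p_1 = 1*5 + 1 = 6, q_1 = 1*1 + 0 = 1.
  i=2: a_2=3, p_2 = 3*6 + 5 = 23, q_2 = 3*1 + 1 = 4.
  i=3: a_3=5, p_3 = 5*23 + 6 = 121, q_3 = 5*4 + 1 = 21.

5/1, 6/1, 23/4, 121/21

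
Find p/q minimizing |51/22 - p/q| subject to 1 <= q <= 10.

7/3

Expand x = 51/22 as a continued fraction with the Euclidean algorithm:
  51 = 2*22 + 7, so a_0 = 2.
  22 = 3*7 + 1, so a_1 = 3.
  7 = 7*1 + 0, so a_2 = 7.
so x = [2; 3, 7].
Convergents (p_i = a_i*p_{i-1} + p_{i-2}, q_i = a_i*q_{i-1} + q_{i-2} with p_{-2}=0, p_{-1}=1, q_{-2}=1, q_{-1}=0), until the denominator exceeds 10:
  i=0: a_0=2, p_0 = 2*1 + 0 = 2, q_0 = 2*0 + 1 = 1.
  i=1: a_1=3, p_1 = 3*2 + 1 = 7, q_1 = 3*1 + 0 = 3.
  i=2: a_2=7, p_2 = 7*7 + 2 = 51, q_2 = 7*3 + 1 = 22.
q_2 = 22 > 10, so the last convergent with denominator <= 10 is p_1/q_1 = 7/3.
The closest fraction with denominator <= 10 is either p_1/q_1 or the intermediate fraction (k*p_1 + p_0)/(k*q_1 + q_0) with the largest k >= 1 whose denominator stays <= 10; these approach x as k grows, and every other convergent or intermediate fraction in range is farther away.
Largest k: floor((10 - q_0)/q_1) = floor((10 - 1)/3) = 3.
That gives (3*7 + 2)/(3*3 + 1) = 23/10.
Compare the errors: |x - 7/3| = |51*3 - 7*22|/(22*3) = 1/66, and |x - 23/10| = |51*10 - 23*22|/(22*10) = 4/220.
Cross-multiplying, 1*220 = 220 < 264 = 4*66, so 1/66 is smaller: the convergent 7/3 is closer to x than 23/10.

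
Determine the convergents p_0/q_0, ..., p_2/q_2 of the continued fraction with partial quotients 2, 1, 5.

2/1, 3/1, 17/6

Using the convergent recurrence p_i = a_i*p_{i-1} + p_{i-2}, q_i = a_i*q_{i-1} + q_{i-2} with p_{-2}=0, p_{-1}=1, q_{-2}=1, q_{-1}=0:
  i=0: a_0=2, p_0 = 2*1 + 0 = 2, q_0 = 2*0 + 1 = 1.
  i=1: a_1=1, p_1 = 1*2 + 1 = 3, q_1 = 1*1 + 0 = 1.
  i=2: a_2=5, p_2 = 5*3 + 2 = 17, q_2 = 5*1 + 1 = 6.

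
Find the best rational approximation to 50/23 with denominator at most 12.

13/6

Expand x = 50/23 as a continued fraction with the Euclidean algorithm:
  50 = 2*23 + 4, so a_0 = 2.
  23 = 5*4 + 3, so a_1 = 5.
  4 = 1*3 + 1, so a_2 = 1.
  3 = 3*1 + 0, so a_3 = 3.
so x = [2; 5, 1, 3].
Convergents (p_i = a_i*p_{i-1} + p_{i-2}, q_i = a_i*q_{i-1} + q_{i-2} with p_{-2}=0, p_{-1}=1, q_{-2}=1, q_{-1}=0), until the denominator exceeds 12:
  i=0: a_0=2, p_0 = 2*1 + 0 = 2, q_0 = 2*0 + 1 = 1.
  i=1: a_1=5, p_1 = 5*2 + 1 = 11, q_1 = 5*1 + 0 = 5.
  i=2: a_2=1, p_2 = 1*11 + 2 = 13, q_2 = 1*5 + 1 = 6.
  i=3: a_3=3, p_3 = 3*13 + 11 = 50, q_3 = 3*6 + 5 = 23.
q_3 = 23 > 12, so the last convergent with denominator <= 12 is p_2/q_2 = 13/6.
The closest fraction with denominator <= 12 is either p_2/q_2 or the intermediate fraction (k*p_2 + p_1)/(k*q_2 + q_1) with the largest k >= 1 whose denominator stays <= 12; these approach x as k grows, and every other convergent or intermediate fraction in range is farther away.
Largest k: floor((12 - q_1)/q_2) = floor((12 - 5)/6) = 1.
That gives (1*13 + 11)/(1*6 + 5) = 24/11.
Compare the errors: |x - 13/6| = |50*6 - 13*23|/(23*6) = 1/138, and |x - 24/11| = |50*11 - 24*23|/(23*11) = 2/253.
Cross-multiplying, 1*253 = 253 < 276 = 2*138, so 1/138 is smaller: the convergent 13/6 is closer to x than 24/11.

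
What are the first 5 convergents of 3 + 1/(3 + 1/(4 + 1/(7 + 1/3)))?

Using the convergent recurrence p_i = a_i*p_{i-1} + p_{i-2}, q_i = a_i*q_{i-1} + q_{i-2} with p_{-2}=0, p_{-1}=1, q_{-2}=1, q_{-1}=0:
  i=0: a_0=3, p_0 = 3*1 + 0 = 3, q_0 = 3*0 + 1 = 1.
  i=1: a_1=3, p_1 = 3*3 + 1 = 10, q_1 = 3*1 + 0 = 3.
  i=2: a_2=4, p_2 = 4*10 + 3 = 43, q_2 = 4*3 + 1 = 13.
  i=3: a_3=7, p_3 = 7*43 + 10 = 311, q_3 = 7*13 + 3 = 94.
  i=4: a_4=3, p_4 = 3*311 + 43 = 976, q_4 = 3*94 + 13 = 295.

3/1, 10/3, 43/13, 311/94, 976/295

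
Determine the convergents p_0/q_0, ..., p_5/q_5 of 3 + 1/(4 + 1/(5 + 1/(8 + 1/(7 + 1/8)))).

3/1, 13/4, 68/21, 557/172, 3967/1225, 32293/9972

Using the convergent recurrence p_i = a_i*p_{i-1} + p_{i-2}, q_i = a_i*q_{i-1} + q_{i-2} with p_{-2}=0, p_{-1}=1, q_{-2}=1, q_{-1}=0:
  i=0: a_0=3, p_0 = 3*1 + 0 = 3, q_0 = 3*0 + 1 = 1.
  i=1: a_1=4, p_1 = 4*3 + 1 = 13, q_1 = 4*1 + 0 = 4.
  i=2: a_2=5, p_2 = 5*13 + 3 = 68, q_2 = 5*4 + 1 = 21.
  i=3: a_3=8, p_3 = 8*68 + 13 = 557, q_3 = 8*21 + 4 = 172.
  i=4: a_4=7, p_4 = 7*557 + 68 = 3967, q_4 = 7*172 + 21 = 1225.
  i=5: a_5=8, p_5 = 8*3967 + 557 = 32293, q_5 = 8*1225 + 172 = 9972.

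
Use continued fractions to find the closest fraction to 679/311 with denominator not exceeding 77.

Expand x = 679/311 as a continued fraction with the Euclidean algorithm:
  679 = 2*311 + 57, so a_0 = 2.
  311 = 5*57 + 26, so a_1 = 5.
  57 = 2*26 + 5, so a_2 = 2.
  26 = 5*5 + 1, so a_3 = 5.
  5 = 5*1 + 0, so a_4 = 5.
so x = [2; 5, 2, 5, 5].
Convergents (p_i = a_i*p_{i-1} + p_{i-2}, q_i = a_i*q_{i-1} + q_{i-2} with p_{-2}=0, p_{-1}=1, q_{-2}=1, q_{-1}=0), until the denominator exceeds 77:
  i=0: a_0=2, p_0 = 2*1 + 0 = 2, q_0 = 2*0 + 1 = 1.
  i=1: a_1=5, p_1 = 5*2 + 1 = 11, q_1 = 5*1 + 0 = 5.
  i=2: a_2=2, p_2 = 2*11 + 2 = 24, q_2 = 2*5 + 1 = 11.
  i=3: a_3=5, p_3 = 5*24 + 11 = 131, q_3 = 5*11 + 5 = 60.
  i=4: a_4=5, p_4 = 5*131 + 24 = 679, q_4 = 5*60 + 11 = 311.
q_4 = 311 > 77, so the last convergent with denominator <= 77 is p_3/q_3 = 131/60.
The closest fraction with denominator <= 77 is either p_3/q_3 or the intermediate fraction (k*p_3 + p_2)/(k*q_3 + q_2) with the largest k >= 1 whose denominator stays <= 77; these approach x as k grows, and every other convergent or intermediate fraction in range is farther away.
Largest k: floor((77 - q_2)/q_3) = floor((77 - 11)/60) = 1.
That gives (1*131 + 24)/(1*60 + 11) = 155/71.
Compare the errors: |x - 131/60| = |679*60 - 131*311|/(311*60) = 1/18660, and |x - 155/71| = |679*71 - 155*311|/(311*71) = 4/22081.
Cross-multiplying, 1*22081 = 22081 < 74640 = 4*18660, so 1/18660 is smaller: the convergent 131/60 is closer to x than 155/71.

131/60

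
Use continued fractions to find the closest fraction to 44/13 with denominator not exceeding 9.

27/8

Expand x = 44/13 as a continued fraction with the Euclidean algorithm:
  44 = 3*13 + 5, so a_0 = 3.
  13 = 2*5 + 3, so a_1 = 2.
  5 = 1*3 + 2, so a_2 = 1.
  3 = 1*2 + 1, so a_3 = 1.
  2 = 2*1 + 0, so a_4 = 2.
so x = [3; 2, 1, 1, 2].
Convergents (p_i = a_i*p_{i-1} + p_{i-2}, q_i = a_i*q_{i-1} + q_{i-2} with p_{-2}=0, p_{-1}=1, q_{-2}=1, q_{-1}=0), until the denominator exceeds 9:
  i=0: a_0=3, p_0 = 3*1 + 0 = 3, q_0 = 3*0 + 1 = 1.
  i=1: a_1=2, p_1 = 2*3 + 1 = 7, q_1 = 2*1 + 0 = 2.
  i=2: a_2=1, p_2 = 1*7 + 3 = 10, q_2 = 1*2 + 1 = 3.
  i=3: a_3=1, p_3 = 1*10 + 7 = 17, q_3 = 1*3 + 2 = 5.
  i=4: a_4=2, p_4 = 2*17 + 10 = 44, q_4 = 2*5 + 3 = 13.
q_4 = 13 > 9, so the last convergent with denominator <= 9 is p_3/q_3 = 17/5.
The closest fraction with denominator <= 9 is either p_3/q_3 or the intermediate fraction (k*p_3 + p_2)/(k*q_3 + q_2) with the largest k >= 1 whose denominator stays <= 9; these approach x as k grows, and every other convergent or intermediate fraction in range is farther away.
Largest k: floor((9 - q_2)/q_3) = floor((9 - 3)/5) = 1.
That gives (1*17 + 10)/(1*5 + 3) = 27/8.
Compare the errors: |x - 17/5| = |44*5 - 17*13|/(13*5) = 1/65, and |x - 27/8| = |44*8 - 27*13|/(13*8) = 1/104.
Cross-multiplying, 1*65 = 65 < 104 = 1*104, so 1/104 is smaller: the intermediate fraction 27/8 is closer to x than 17/5.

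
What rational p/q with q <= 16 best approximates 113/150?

3/4

Expand x = 113/150 as a continued fraction with the Euclidean algorithm:
  113 = 0*150 + 113, so a_0 = 0.
  150 = 1*113 + 37, so a_1 = 1.
  113 = 3*37 + 2, so a_2 = 3.
  37 = 18*2 + 1, so a_3 = 18.
  2 = 2*1 + 0, so a_4 = 2.
so x = [0; 1, 3, 18, 2].
Convergents (p_i = a_i*p_{i-1} + p_{i-2}, q_i = a_i*q_{i-1} + q_{i-2} with p_{-2}=0, p_{-1}=1, q_{-2}=1, q_{-1}=0), until the denominator exceeds 16:
  i=0: a_0=0, p_0 = 0*1 + 0 = 0, q_0 = 0*0 + 1 = 1.
  i=1: a_1=1, p_1 = 1*0 + 1 = 1, q_1 = 1*1 + 0 = 1.
  i=2: a_2=3, p_2 = 3*1 + 0 = 3, q_2 = 3*1 + 1 = 4.
  i=3: a_3=18, p_3 = 18*3 + 1 = 55, q_3 = 18*4 + 1 = 73.
q_3 = 73 > 16, so the last convergent with denominator <= 16 is p_2/q_2 = 3/4.
The closest fraction with denominator <= 16 is either p_2/q_2 or the intermediate fraction (k*p_2 + p_1)/(k*q_2 + q_1) with the largest k >= 1 whose denominator stays <= 16; these approach x as k grows, and every other convergent or intermediate fraction in range is farther away.
Largest k: floor((16 - q_1)/q_2) = floor((16 - 1)/4) = 3.
That gives (3*3 + 1)/(3*4 + 1) = 10/13.
Compare the errors: |x - 3/4| = |113*4 - 3*150|/(150*4) = 2/600, and |x - 10/13| = |113*13 - 10*150|/(150*13) = 31/1950.
Cross-multiplying, 2*1950 = 3900 < 18600 = 31*600, so 2/600 is smaller: the convergent 3/4 is closer to x than 10/13.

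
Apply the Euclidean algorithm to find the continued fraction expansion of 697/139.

[5; 69, 2]

Run the Euclidean algorithm on 697 and 139; the successive quotients are the partial quotients a_0, a_1, ... (each step inverts the fractional part left over by the previous one):
  697 = 5*139 + 2, so a_0 = 5.
  139 = 69*2 + 1, so a_1 = 69.
  2 = 2*1 + 0, so a_2 = 2.
The remainder reaches 0 after 3 divisions, so the expansion has 3 partial quotients, read off in order.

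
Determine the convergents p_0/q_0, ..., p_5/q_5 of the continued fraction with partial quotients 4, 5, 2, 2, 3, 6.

4/1, 21/5, 46/11, 113/27, 385/92, 2423/579

Using the convergent recurrence p_i = a_i*p_{i-1} + p_{i-2}, q_i = a_i*q_{i-1} + q_{i-2} with p_{-2}=0, p_{-1}=1, q_{-2}=1, q_{-1}=0:
  i=0: a_0=4, p_0 = 4*1 + 0 = 4, q_0 = 4*0 + 1 = 1.
  i=1: a_1=5, p_1 = 5*4 + 1 = 21, q_1 = 5*1 + 0 = 5.
  i=2: a_2=2, p_2 = 2*21 + 4 = 46, q_2 = 2*5 + 1 = 11.
  i=3: a_3=2, p_3 = 2*46 + 21 = 113, q_3 = 2*11 + 5 = 27.
  i=4: a_4=3, p_4 = 3*113 + 46 = 385, q_4 = 3*27 + 11 = 92.
  i=5: a_5=6, p_5 = 6*385 + 113 = 2423, q_5 = 6*92 + 27 = 579.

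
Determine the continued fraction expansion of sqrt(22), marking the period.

Write x_i = (sqrt(22) + m_i)/d_i with (m_0, d_0) = (0, 1). a_0 = floor(sqrt(22)) = 4, since 4^2 = 16 <= 22 < 25 = 5^2.
Iterate m_{i+1} = d_i*a_i - m_i, d_{i+1} = (22 - m_{i+1}^2)/d_i, a_{i+1} = floor((a_0 + m_{i+1})/d_{i+1}):
  m_1 = 1*4 - 0 = 4, d_1 = (22 - 4^2)/1 = 6/1 = 6, a_1 = floor((4 + 4)/6) = 1.
  m_2 = 6*1 - 4 = 2, d_2 = (22 - 2^2)/6 = 18/6 = 3, a_2 = floor((4 + 2)/3) = 2.
  m_3 = 3*2 - 2 = 4, d_3 = (22 - 4^2)/3 = 6/3 = 2, a_3 = floor((4 + 4)/2) = 4.
  m_4 = 2*4 - 4 = 4, d_4 = (22 - 4^2)/2 = 6/2 = 3, a_4 = floor((4 + 4)/3) = 2.
  m_5 = 3*2 - 4 = 2, d_5 = (22 - 2^2)/3 = 18/3 = 6, a_5 = floor((4 + 2)/6) = 1.
  m_6 = 6*1 - 2 = 4, d_6 = (22 - 4^2)/6 = 6/6 = 1, a_6 = floor((4 + 4)/1) = 8.
  m_7 = 1*8 - 4 = 4, d_7 = (22 - 4^2)/1 = 6/1 = 6: (m_7, d_7) = (m_1, d_1) = (4, 6), so from here the quotients repeat a_1, ..., a_6; the period length is 6.
Hence the expansion of sqrt(22) is a_0 = 4 followed by the repeating block 1, 2, 4, 2, 1, 8 (period 6).

[4; (1, 2, 4, 2, 1, 8)]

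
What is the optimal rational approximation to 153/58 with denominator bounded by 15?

29/11

Expand x = 153/58 as a continued fraction with the Euclidean algorithm:
  153 = 2*58 + 37, so a_0 = 2.
  58 = 1*37 + 21, so a_1 = 1.
  37 = 1*21 + 16, so a_2 = 1.
  21 = 1*16 + 5, so a_3 = 1.
  16 = 3*5 + 1, so a_4 = 3.
  5 = 5*1 + 0, so a_5 = 5.
so x = [2; 1, 1, 1, 3, 5].
Convergents (p_i = a_i*p_{i-1} + p_{i-2}, q_i = a_i*q_{i-1} + q_{i-2} with p_{-2}=0, p_{-1}=1, q_{-2}=1, q_{-1}=0), until the denominator exceeds 15:
  i=0: a_0=2, p_0 = 2*1 + 0 = 2, q_0 = 2*0 + 1 = 1.
  i=1: a_1=1, p_1 = 1*2 + 1 = 3, q_1 = 1*1 + 0 = 1.
  i=2: a_2=1, p_2 = 1*3 + 2 = 5, q_2 = 1*1 + 1 = 2.
  i=3: a_3=1, p_3 = 1*5 + 3 = 8, q_3 = 1*2 + 1 = 3.
  i=4: a_4=3, p_4 = 3*8 + 5 = 29, q_4 = 3*3 + 2 = 11.
  i=5: a_5=5, p_5 = 5*29 + 8 = 153, q_5 = 5*11 + 3 = 58.
q_5 = 58 > 15, so the last convergent with denominator <= 15 is p_4/q_4 = 29/11.
The closest fraction with denominator <= 15 is either p_4/q_4 or the intermediate fraction (k*p_4 + p_3)/(k*q_4 + q_3) with the largest k >= 1 whose denominator stays <= 15; these approach x as k grows, and every other convergent or intermediate fraction in range is farther away.
Largest k: floor((15 - q_3)/q_4) = floor((15 - 3)/11) = 1.
That gives (1*29 + 8)/(1*11 + 3) = 37/14.
Compare the errors: |x - 29/11| = |153*11 - 29*58|/(58*11) = 1/638, and |x - 37/14| = |153*14 - 37*58|/(58*14) = 4/812.
Cross-multiplying, 1*812 = 812 < 2552 = 4*638, so 1/638 is smaller: the convergent 29/11 is closer to x than 37/14.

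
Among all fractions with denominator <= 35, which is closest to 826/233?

Expand x = 826/233 as a continued fraction with the Euclidean algorithm:
  826 = 3*233 + 127, so a_0 = 3.
  233 = 1*127 + 106, so a_1 = 1.
  127 = 1*106 + 21, so a_2 = 1.
  106 = 5*21 + 1, so a_3 = 5.
  21 = 21*1 + 0, so a_4 = 21.
so x = [3; 1, 1, 5, 21].
Convergents (p_i = a_i*p_{i-1} + p_{i-2}, q_i = a_i*q_{i-1} + q_{i-2} with p_{-2}=0, p_{-1}=1, q_{-2}=1, q_{-1}=0), until the denominator exceeds 35:
  i=0: a_0=3, p_0 = 3*1 + 0 = 3, q_0 = 3*0 + 1 = 1.
  i=1: a_1=1, p_1 = 1*3 + 1 = 4, q_1 = 1*1 + 0 = 1.
  i=2: a_2=1, p_2 = 1*4 + 3 = 7, q_2 = 1*1 + 1 = 2.
  i=3: a_3=5, p_3 = 5*7 + 4 = 39, q_3 = 5*2 + 1 = 11.
  i=4: a_4=21, p_4 = 21*39 + 7 = 826, q_4 = 21*11 + 2 = 233.
q_4 = 233 > 35, so the last convergent with denominator <= 35 is p_3/q_3 = 39/11.
The closest fraction with denominator <= 35 is either p_3/q_3 or the intermediate fraction (k*p_3 + p_2)/(k*q_3 + q_2) with the largest k >= 1 whose denominator stays <= 35; these approach x as k grows, and every other convergent or intermediate fraction in range is farther away.
Largest k: floor((35 - q_2)/q_3) = floor((35 - 2)/11) = 3.
That gives (3*39 + 7)/(3*11 + 2) = 124/35.
Compare the errors: |x - 39/11| = |826*11 - 39*233|/(233*11) = 1/2563, and |x - 124/35| = |826*35 - 124*233|/(233*35) = 18/8155.
Cross-multiplying, 1*8155 = 8155 < 46134 = 18*2563, so 1/2563 is smaller: the convergent 39/11 is closer to x than 124/35.

39/11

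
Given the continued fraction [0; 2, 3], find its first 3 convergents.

Using the convergent recurrence p_i = a_i*p_{i-1} + p_{i-2}, q_i = a_i*q_{i-1} + q_{i-2} with p_{-2}=0, p_{-1}=1, q_{-2}=1, q_{-1}=0:
  i=0: a_0=0, p_0 = 0*1 + 0 = 0, q_0 = 0*0 + 1 = 1.
  i=1: a_1=2, p_1 = 2*0 + 1 = 1, q_1 = 2*1 + 0 = 2.
  i=2: a_2=3, p_2 = 3*1 + 0 = 3, q_2 = 3*2 + 1 = 7.

0/1, 1/2, 3/7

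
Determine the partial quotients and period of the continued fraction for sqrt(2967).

[54; (2, 7, 1, 7, 2, 108)]

Write x_i = (sqrt(2967) + m_i)/d_i with (m_0, d_0) = (0, 1). a_0 = floor(sqrt(2967)) = 54, since 54^2 = 2916 <= 2967 < 3025 = 55^2.
Iterate m_{i+1} = d_i*a_i - m_i, d_{i+1} = (2967 - m_{i+1}^2)/d_i, a_{i+1} = floor((a_0 + m_{i+1})/d_{i+1}):
  m_1 = 1*54 - 0 = 54, d_1 = (2967 - 54^2)/1 = 51/1 = 51, a_1 = floor((54 + 54)/51) = 2.
  m_2 = 51*2 - 54 = 48, d_2 = (2967 - 48^2)/51 = 663/51 = 13, a_2 = floor((54 + 48)/13) = 7.
  m_3 = 13*7 - 48 = 43, d_3 = (2967 - 43^2)/13 = 1118/13 = 86, a_3 = floor((54 + 43)/86) = 1.
  m_4 = 86*1 - 43 = 43, d_4 = (2967 - 43^2)/86 = 1118/86 = 13, a_4 = floor((54 + 43)/13) = 7.
  m_5 = 13*7 - 43 = 48, d_5 = (2967 - 48^2)/13 = 663/13 = 51, a_5 = floor((54 + 48)/51) = 2.
  m_6 = 51*2 - 48 = 54, d_6 = (2967 - 54^2)/51 = 51/51 = 1, a_6 = floor((54 + 54)/1) = 108.
  m_7 = 1*108 - 54 = 54, d_7 = (2967 - 54^2)/1 = 51/1 = 51: (m_7, d_7) = (m_1, d_1) = (54, 51), so from here the quotients repeat a_1, ..., a_6; the period length is 6.
Hence the expansion of sqrt(2967) is a_0 = 54 followed by the repeating block 2, 7, 1, 7, 2, 108 (period 6).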